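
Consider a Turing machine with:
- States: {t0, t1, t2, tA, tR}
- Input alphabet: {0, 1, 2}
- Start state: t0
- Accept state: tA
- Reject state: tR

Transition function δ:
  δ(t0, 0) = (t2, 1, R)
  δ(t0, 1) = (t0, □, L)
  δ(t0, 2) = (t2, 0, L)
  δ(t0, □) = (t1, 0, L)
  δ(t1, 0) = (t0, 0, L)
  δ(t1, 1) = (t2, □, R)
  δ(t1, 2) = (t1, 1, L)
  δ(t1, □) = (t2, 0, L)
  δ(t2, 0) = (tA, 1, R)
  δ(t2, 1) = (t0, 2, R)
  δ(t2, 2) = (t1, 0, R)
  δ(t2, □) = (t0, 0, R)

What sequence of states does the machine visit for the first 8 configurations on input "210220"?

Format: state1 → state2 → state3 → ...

Execution trace:
Initial: [t0]210220
Step 1: δ(t0, 2) = (t2, 0, L) → [t2]□010220
Step 2: δ(t2, □) = (t0, 0, R) → 0[t0]010220
Step 3: δ(t0, 0) = (t2, 1, R) → 01[t2]10220
Step 4: δ(t2, 1) = (t0, 2, R) → 012[t0]0220
Step 5: δ(t0, 0) = (t2, 1, R) → 0121[t2]220
Step 6: δ(t2, 2) = (t1, 0, R) → 01210[t1]20
Step 7: δ(t1, 2) = (t1, 1, L) → 0121[t1]010

State sequence: t0 → t2 → t0 → t2 → t0 → t2 → t1 → t1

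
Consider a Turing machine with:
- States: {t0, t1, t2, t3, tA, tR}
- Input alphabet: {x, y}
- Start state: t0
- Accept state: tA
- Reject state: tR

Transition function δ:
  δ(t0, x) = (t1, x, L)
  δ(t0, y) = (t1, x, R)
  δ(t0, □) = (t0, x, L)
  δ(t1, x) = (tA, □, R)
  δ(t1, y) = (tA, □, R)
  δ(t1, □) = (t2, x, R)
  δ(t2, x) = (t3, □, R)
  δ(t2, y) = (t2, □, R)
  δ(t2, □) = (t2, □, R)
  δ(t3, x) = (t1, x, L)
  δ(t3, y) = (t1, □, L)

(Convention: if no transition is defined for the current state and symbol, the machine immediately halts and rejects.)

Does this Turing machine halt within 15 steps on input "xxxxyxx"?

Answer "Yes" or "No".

Execution trace:
Initial: [t0]xxxxyxx
Step 1: δ(t0, x) = (t1, x, L) → [t1]□xxxxyxx
Step 2: δ(t1, □) = (t2, x, R) → x[t2]xxxxyxx
Step 3: δ(t2, x) = (t3, □, R) → x□[t3]xxxyxx
Step 4: δ(t3, x) = (t1, x, L) → x[t1]□xxxyxx
Step 5: δ(t1, □) = (t2, x, R) → xx[t2]xxxyxx
Step 6: δ(t2, x) = (t3, □, R) → xx□[t3]xxyxx
Step 7: δ(t3, x) = (t1, x, L) → xx[t1]□xxyxx
Step 8: δ(t1, □) = (t2, x, R) → xxx[t2]xxyxx
Step 9: δ(t2, x) = (t3, □, R) → xxx□[t3]xyxx
Step 10: δ(t3, x) = (t1, x, L) → xxx[t1]□xyxx
Step 11: δ(t1, □) = (t2, x, R) → xxxx[t2]xyxx
Step 12: δ(t2, x) = (t3, □, R) → xxxx□[t3]yxx
Step 13: δ(t3, y) = (t1, □, L) → xxxx[t1]□□xx
Step 14: δ(t1, □) = (t2, x, R) → xxxxx[t2]□xx
Step 15: δ(t2, □) = (t2, □, R) → xxxxx□[t2]xx

The machine has not reached a halting state after 15 steps.
The machine did not halt within the 15-step bound.

Answer: No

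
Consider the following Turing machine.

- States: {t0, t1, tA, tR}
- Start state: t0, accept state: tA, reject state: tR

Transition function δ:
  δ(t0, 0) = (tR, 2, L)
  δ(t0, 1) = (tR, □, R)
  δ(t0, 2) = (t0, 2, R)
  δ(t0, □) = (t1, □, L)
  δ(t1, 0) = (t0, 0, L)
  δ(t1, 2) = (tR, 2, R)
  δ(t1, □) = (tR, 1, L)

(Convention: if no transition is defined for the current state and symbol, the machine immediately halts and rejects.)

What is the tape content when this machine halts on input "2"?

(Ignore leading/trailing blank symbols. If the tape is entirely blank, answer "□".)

Execution trace:
Initial: [t0]2
Step 1: δ(t0, 2) = (t0, 2, R) → 2[t0]□
Step 2: δ(t0, □) = (t1, □, L) → [t1]2□
Step 3: δ(t1, 2) = (tR, 2, R) → 2[tR]□

The machine reaches the reject state tR and halts.

Final tape (ignoring leading/trailing blanks): 2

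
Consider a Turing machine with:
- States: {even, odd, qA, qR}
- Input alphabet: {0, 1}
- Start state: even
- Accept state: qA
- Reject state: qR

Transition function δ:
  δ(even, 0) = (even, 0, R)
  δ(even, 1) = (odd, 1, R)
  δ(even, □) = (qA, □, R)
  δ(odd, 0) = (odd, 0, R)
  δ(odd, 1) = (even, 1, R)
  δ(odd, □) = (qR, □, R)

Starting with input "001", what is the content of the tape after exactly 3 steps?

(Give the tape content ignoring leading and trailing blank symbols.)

Execution trace:
Initial: [even]001
Step 1: δ(even, 0) = (even, 0, R) → 0[even]01
Step 2: δ(even, 0) = (even, 0, R) → 00[even]1
Step 3: δ(even, 1) = (odd, 1, R) → 001[odd]□

After 3 steps, the tape (ignoring leading/trailing blanks) is: 001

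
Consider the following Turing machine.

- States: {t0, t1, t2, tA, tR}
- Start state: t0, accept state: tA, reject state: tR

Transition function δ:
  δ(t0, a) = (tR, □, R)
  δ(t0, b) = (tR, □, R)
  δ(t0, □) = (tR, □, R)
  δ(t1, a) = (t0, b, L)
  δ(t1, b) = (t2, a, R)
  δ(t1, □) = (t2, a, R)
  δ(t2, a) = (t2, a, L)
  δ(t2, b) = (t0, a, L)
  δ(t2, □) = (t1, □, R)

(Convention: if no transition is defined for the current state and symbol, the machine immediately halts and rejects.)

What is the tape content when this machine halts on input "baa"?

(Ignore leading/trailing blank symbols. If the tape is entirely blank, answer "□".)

Execution trace:
Initial: [t0]baa
Step 1: δ(t0, b) = (tR, □, R) → □[tR]aa

The machine reaches the reject state tR and halts.

Final tape (ignoring leading/trailing blanks): aa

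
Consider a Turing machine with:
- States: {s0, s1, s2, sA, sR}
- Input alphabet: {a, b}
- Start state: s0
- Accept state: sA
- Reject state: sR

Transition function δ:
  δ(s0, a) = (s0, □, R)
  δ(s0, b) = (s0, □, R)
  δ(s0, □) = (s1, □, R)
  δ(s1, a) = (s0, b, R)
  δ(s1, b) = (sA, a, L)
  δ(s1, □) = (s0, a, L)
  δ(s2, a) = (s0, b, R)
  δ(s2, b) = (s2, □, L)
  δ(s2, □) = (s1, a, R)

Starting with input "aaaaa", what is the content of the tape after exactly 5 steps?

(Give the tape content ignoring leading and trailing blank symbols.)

Execution trace:
Initial: [s0]aaaaa
Step 1: δ(s0, a) = (s0, □, R) → □[s0]aaaa
Step 2: δ(s0, a) = (s0, □, R) → □□[s0]aaa
Step 3: δ(s0, a) = (s0, □, R) → □□□[s0]aa
Step 4: δ(s0, a) = (s0, □, R) → □□□□[s0]a
Step 5: δ(s0, a) = (s0, □, R) → □□□□□[s0]□

After 5 steps, the tape (ignoring leading/trailing blanks) is: □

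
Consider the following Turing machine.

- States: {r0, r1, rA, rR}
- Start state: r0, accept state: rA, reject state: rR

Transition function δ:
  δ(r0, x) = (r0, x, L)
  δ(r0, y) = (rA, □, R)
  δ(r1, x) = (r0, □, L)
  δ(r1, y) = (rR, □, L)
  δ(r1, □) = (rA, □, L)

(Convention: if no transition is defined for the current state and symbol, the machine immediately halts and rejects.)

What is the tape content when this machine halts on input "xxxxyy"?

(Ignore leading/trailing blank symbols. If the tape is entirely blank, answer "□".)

Execution trace:
Initial: [r0]xxxxyy
Step 1: δ(r0, x) = (r0, x, L) → [r0]□xxxxyy

No transition is defined for δ(r0, □). By convention the machine halts and rejects.

Final tape (ignoring leading/trailing blanks): xxxxyy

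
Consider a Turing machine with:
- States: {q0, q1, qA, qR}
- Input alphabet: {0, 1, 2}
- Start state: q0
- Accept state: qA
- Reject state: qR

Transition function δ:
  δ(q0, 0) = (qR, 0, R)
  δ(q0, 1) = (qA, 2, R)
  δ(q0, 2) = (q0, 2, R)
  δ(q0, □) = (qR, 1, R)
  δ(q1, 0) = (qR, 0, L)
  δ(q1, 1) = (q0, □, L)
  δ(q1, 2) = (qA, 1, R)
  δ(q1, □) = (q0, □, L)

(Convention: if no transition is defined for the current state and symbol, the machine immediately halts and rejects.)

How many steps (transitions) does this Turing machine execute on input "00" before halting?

Execution trace:
Initial: [q0]00
Step 1: δ(q0, 0) = (qR, 0, R) → 0[qR]0

The machine reaches the reject state qR and halts.

The machine executed 1 step before halting.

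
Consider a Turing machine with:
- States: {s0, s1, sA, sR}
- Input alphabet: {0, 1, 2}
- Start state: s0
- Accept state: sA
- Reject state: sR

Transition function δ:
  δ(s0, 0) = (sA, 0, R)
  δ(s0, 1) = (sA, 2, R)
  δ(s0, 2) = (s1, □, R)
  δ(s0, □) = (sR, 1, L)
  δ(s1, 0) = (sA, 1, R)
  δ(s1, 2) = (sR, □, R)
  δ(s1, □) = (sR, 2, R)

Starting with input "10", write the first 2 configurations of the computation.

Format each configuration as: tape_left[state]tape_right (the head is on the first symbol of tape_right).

Transitions applied:
Step 1: δ(s0, 1) = (sA, 2, R)

The first 2 configurations are:
[s0]10 ⊢ 2[sA]0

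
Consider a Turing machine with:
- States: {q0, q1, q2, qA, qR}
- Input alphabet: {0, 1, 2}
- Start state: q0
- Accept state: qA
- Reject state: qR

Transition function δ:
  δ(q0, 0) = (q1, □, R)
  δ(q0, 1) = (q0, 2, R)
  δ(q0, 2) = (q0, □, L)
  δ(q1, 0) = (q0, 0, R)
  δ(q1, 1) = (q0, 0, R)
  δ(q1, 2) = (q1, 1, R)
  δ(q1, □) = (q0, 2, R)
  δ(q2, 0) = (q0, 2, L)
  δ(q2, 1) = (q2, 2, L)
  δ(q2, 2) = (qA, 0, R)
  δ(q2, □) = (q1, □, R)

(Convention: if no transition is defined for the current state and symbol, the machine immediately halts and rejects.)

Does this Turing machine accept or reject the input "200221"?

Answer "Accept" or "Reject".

Execution trace:
Initial: [q0]200221
Step 1: δ(q0, 2) = (q0, □, L) → [q0]□□00221

No transition is defined for δ(q0, □). By convention the machine halts and rejects.

Answer: Reject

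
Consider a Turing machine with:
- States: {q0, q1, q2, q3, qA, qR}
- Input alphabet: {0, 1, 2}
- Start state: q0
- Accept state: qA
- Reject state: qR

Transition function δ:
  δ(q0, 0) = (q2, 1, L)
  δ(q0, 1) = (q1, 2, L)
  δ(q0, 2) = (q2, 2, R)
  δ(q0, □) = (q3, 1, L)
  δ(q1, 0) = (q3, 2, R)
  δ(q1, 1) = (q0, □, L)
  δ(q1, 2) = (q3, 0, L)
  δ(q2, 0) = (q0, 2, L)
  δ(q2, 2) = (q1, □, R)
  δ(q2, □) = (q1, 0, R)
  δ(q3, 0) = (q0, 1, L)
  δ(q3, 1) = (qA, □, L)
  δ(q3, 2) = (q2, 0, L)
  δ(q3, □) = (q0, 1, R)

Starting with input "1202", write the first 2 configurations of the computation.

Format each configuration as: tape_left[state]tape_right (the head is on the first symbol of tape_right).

Transitions applied:
Step 1: δ(q0, 1) = (q1, 2, L)

The first 2 configurations are:
[q0]1202 ⊢ [q1]□2202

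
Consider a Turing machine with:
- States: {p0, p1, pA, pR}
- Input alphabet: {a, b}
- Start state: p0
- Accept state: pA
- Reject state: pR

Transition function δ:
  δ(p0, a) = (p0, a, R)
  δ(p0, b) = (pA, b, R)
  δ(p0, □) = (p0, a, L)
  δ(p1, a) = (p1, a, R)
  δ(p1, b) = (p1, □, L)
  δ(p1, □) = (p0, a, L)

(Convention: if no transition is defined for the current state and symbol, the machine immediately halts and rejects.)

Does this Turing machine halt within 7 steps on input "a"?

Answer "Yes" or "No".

Execution trace:
Initial: [p0]a
Step 1: δ(p0, a) = (p0, a, R) → a[p0]□
Step 2: δ(p0, □) = (p0, a, L) → [p0]aa
Step 3: δ(p0, a) = (p0, a, R) → a[p0]a
Step 4: δ(p0, a) = (p0, a, R) → aa[p0]□
Step 5: δ(p0, □) = (p0, a, L) → a[p0]aa
Step 6: δ(p0, a) = (p0, a, R) → aa[p0]a
Step 7: δ(p0, a) = (p0, a, R) → aaa[p0]□

The machine has not reached a halting state after 7 steps.
The machine did not halt within the 7-step bound.

Answer: No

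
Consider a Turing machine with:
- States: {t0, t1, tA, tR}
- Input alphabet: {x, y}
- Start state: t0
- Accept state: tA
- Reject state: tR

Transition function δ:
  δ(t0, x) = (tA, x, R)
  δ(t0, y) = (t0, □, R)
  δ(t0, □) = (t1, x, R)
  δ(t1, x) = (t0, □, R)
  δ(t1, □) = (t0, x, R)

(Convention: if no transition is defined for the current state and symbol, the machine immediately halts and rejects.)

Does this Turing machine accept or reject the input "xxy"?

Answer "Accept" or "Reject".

Execution trace:
Initial: [t0]xxy
Step 1: δ(t0, x) = (tA, x, R) → x[tA]xy

The machine reaches the accept state tA and halts.

Answer: Accept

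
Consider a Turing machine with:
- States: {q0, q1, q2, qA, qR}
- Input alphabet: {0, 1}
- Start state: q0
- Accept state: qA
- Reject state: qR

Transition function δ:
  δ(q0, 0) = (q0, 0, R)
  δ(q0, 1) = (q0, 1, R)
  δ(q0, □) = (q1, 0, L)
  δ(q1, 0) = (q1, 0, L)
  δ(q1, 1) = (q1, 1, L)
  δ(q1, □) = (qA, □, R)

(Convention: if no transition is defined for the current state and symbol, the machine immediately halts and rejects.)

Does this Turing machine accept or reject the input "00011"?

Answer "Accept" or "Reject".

Execution trace:
Initial: [q0]00011
Step 1: δ(q0, 0) = (q0, 0, R) → 0[q0]0011
Step 2: δ(q0, 0) = (q0, 0, R) → 00[q0]011
Step 3: δ(q0, 0) = (q0, 0, R) → 000[q0]11
Step 4: δ(q0, 1) = (q0, 1, R) → 0001[q0]1
Step 5: δ(q0, 1) = (q0, 1, R) → 00011[q0]□
Step 6: δ(q0, □) = (q1, 0, L) → 0001[q1]10
Step 7: δ(q1, 1) = (q1, 1, L) → 000[q1]110
Step 8: δ(q1, 1) = (q1, 1, L) → 00[q1]0110
Step 9: δ(q1, 0) = (q1, 0, L) → 0[q1]00110
Step 10: δ(q1, 0) = (q1, 0, L) → [q1]000110
Step 11: δ(q1, 0) = (q1, 0, L) → [q1]□000110
Step 12: δ(q1, □) = (qA, □, R) → □[qA]000110

The machine reaches the accept state qA and halts.

Answer: Accept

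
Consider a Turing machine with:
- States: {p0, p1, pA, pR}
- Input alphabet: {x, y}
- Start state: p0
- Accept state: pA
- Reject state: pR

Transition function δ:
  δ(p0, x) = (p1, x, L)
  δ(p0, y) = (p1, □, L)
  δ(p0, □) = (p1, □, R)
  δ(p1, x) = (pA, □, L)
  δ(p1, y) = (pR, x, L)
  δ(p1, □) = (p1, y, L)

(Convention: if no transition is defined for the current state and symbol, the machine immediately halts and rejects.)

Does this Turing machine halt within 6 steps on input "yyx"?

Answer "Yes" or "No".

Execution trace:
Initial: [p0]yyx
Step 1: δ(p0, y) = (p1, □, L) → [p1]□□yx
Step 2: δ(p1, □) = (p1, y, L) → [p1]□y□yx
Step 3: δ(p1, □) = (p1, y, L) → [p1]□yy□yx
Step 4: δ(p1, □) = (p1, y, L) → [p1]□yyy□yx
Step 5: δ(p1, □) = (p1, y, L) → [p1]□yyyy□yx
Step 6: δ(p1, □) = (p1, y, L) → [p1]□yyyyy□yx

The machine has not reached a halting state after 6 steps.
The machine did not halt within the 6-step bound.

Answer: No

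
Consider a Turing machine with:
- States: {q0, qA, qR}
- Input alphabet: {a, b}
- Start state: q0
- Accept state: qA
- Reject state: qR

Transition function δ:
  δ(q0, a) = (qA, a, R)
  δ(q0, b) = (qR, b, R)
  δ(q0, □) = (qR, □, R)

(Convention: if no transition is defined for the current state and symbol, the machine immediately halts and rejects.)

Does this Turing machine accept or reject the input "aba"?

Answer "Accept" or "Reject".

Execution trace:
Initial: [q0]aba
Step 1: δ(q0, a) = (qA, a, R) → a[qA]ba

The machine reaches the accept state qA and halts.

Answer: Accept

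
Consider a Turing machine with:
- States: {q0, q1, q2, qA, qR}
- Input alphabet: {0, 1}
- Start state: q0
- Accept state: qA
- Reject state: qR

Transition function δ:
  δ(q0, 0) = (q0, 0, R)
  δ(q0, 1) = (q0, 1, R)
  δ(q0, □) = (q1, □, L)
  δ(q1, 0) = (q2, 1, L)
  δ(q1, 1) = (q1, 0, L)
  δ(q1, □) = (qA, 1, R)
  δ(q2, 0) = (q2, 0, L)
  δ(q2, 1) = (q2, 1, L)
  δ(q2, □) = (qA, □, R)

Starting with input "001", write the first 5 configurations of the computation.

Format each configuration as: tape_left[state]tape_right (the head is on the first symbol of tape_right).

Transitions applied:
Step 1: δ(q0, 0) = (q0, 0, R)
Step 2: δ(q0, 0) = (q0, 0, R)
Step 3: δ(q0, 1) = (q0, 1, R)
Step 4: δ(q0, □) = (q1, □, L)

The first 5 configurations are:
[q0]001 ⊢ 0[q0]01 ⊢ 00[q0]1 ⊢ 001[q0]□ ⊢ 00[q1]1□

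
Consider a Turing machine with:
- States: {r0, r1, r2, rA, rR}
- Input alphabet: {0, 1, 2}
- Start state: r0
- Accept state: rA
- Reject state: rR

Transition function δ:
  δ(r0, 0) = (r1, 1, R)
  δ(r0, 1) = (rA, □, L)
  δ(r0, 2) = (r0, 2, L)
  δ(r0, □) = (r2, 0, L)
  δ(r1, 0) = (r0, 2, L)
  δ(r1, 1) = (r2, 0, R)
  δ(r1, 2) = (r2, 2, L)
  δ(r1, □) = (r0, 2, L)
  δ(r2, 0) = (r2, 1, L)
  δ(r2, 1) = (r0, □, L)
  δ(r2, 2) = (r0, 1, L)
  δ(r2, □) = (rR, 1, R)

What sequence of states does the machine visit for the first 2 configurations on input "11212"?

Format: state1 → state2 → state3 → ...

Execution trace:
Initial: [r0]11212
Step 1: δ(r0, 1) = (rA, □, L) → [rA]□□1212

The machine reaches the accept state rA and halts.

State sequence: r0 → rA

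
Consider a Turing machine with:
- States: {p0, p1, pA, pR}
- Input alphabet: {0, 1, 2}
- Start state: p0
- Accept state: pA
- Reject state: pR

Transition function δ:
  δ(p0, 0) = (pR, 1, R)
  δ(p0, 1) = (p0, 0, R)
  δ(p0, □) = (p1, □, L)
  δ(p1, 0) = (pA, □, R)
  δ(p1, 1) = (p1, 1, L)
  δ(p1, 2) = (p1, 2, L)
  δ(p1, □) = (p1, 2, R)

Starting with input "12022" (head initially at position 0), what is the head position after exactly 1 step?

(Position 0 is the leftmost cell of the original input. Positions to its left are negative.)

Execution trace (head position shown):
Step 0: [p0]12022  (head at position 0)
Step 1: move right → 0[p0]2022  (head at position 1)

After 1 step, the head is at position 1.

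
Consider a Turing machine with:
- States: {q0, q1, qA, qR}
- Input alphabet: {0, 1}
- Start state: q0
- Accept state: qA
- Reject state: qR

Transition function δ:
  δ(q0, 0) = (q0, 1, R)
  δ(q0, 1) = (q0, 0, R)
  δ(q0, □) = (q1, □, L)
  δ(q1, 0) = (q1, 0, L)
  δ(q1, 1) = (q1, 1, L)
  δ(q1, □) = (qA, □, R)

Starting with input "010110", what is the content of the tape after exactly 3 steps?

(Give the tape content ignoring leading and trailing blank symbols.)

Execution trace:
Initial: [q0]010110
Step 1: δ(q0, 0) = (q0, 1, R) → 1[q0]10110
Step 2: δ(q0, 1) = (q0, 0, R) → 10[q0]0110
Step 3: δ(q0, 0) = (q0, 1, R) → 101[q0]110

After 3 steps, the tape (ignoring leading/trailing blanks) is: 101110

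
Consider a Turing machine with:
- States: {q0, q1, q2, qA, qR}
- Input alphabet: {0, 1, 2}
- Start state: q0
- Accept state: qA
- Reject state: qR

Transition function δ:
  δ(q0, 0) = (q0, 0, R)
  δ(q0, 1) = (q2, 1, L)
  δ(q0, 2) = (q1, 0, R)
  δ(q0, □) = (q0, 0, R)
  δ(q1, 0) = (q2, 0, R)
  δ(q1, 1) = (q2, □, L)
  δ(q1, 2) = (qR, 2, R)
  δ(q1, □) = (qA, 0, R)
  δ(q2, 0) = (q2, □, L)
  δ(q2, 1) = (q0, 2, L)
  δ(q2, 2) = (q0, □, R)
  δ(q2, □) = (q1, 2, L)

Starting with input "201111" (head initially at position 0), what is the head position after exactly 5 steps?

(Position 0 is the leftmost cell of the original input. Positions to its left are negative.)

Execution trace (head position shown):
Step 0: [q0]201111  (head at position 0)
Step 1: move right → 0[q1]01111  (head at position 1)
Step 2: move right → 00[q2]1111  (head at position 2)
Step 3: move left → 0[q0]02111  (head at position 1)
Step 4: move right → 00[q0]2111  (head at position 2)
Step 5: move right → 000[q1]111  (head at position 3)

After 5 steps, the head is at position 3.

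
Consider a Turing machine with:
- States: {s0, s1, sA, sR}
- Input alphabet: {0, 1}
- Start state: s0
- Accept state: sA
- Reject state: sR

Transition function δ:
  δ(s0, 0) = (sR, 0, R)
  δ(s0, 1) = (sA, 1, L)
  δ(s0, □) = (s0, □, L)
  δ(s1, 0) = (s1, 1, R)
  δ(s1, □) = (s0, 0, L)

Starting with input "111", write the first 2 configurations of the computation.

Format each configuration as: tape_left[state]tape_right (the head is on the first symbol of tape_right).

Transitions applied:
Step 1: δ(s0, 1) = (sA, 1, L)

The first 2 configurations are:
[s0]111 ⊢ [sA]□111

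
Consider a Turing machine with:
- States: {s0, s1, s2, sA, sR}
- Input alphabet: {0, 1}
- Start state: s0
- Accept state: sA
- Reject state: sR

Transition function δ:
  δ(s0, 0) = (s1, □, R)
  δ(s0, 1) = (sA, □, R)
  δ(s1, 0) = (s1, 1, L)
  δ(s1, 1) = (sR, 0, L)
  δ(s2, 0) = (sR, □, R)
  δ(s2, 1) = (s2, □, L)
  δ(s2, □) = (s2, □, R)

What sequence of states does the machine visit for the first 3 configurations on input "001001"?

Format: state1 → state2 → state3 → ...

Execution trace:
Initial: [s0]001001
Step 1: δ(s0, 0) = (s1, □, R) → □[s1]01001
Step 2: δ(s1, 0) = (s1, 1, L) → [s1]□11001

No transition is defined for δ(s1, □). By convention the machine halts and rejects.

State sequence: s0 → s1 → s1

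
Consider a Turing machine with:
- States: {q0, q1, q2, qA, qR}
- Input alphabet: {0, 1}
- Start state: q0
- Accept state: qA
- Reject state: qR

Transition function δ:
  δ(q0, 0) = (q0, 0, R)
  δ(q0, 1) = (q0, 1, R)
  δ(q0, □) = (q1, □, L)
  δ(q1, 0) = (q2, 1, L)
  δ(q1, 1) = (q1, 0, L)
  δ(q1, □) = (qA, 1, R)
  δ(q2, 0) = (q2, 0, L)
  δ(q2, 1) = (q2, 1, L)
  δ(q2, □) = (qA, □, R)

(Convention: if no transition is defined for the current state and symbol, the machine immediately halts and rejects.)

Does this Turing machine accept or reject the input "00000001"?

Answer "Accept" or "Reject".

Execution trace:
Initial: [q0]00000001
Step 1: δ(q0, 0) = (q0, 0, R) → 0[q0]0000001
Step 2: δ(q0, 0) = (q0, 0, R) → 00[q0]000001
Step 3: δ(q0, 0) = (q0, 0, R) → 000[q0]00001
Step 4: δ(q0, 0) = (q0, 0, R) → 0000[q0]0001
Step 5: δ(q0, 0) = (q0, 0, R) → 00000[q0]001
Step 6: δ(q0, 0) = (q0, 0, R) → 000000[q0]01
Step 7: δ(q0, 0) = (q0, 0, R) → 0000000[q0]1
Step 8: δ(q0, 1) = (q0, 1, R) → 00000001[q0]□
Step 9: δ(q0, □) = (q1, □, L) → 0000000[q1]1□
Step 10: δ(q1, 1) = (q1, 0, L) → 000000[q1]00□
Step 11: δ(q1, 0) = (q2, 1, L) → 00000[q2]010□
Step 12: δ(q2, 0) = (q2, 0, L) → 0000[q2]0010□
Step 13: δ(q2, 0) = (q2, 0, L) → 000[q2]00010□
Step 14: δ(q2, 0) = (q2, 0, L) → 00[q2]000010□
Step 15: δ(q2, 0) = (q2, 0, L) → 0[q2]0000010□
Step 16: δ(q2, 0) = (q2, 0, L) → [q2]00000010□
Step 17: δ(q2, 0) = (q2, 0, L) → [q2]□00000010□
Step 18: δ(q2, □) = (qA, □, R) → □[qA]00000010□

The machine reaches the accept state qA and halts.

Answer: Accept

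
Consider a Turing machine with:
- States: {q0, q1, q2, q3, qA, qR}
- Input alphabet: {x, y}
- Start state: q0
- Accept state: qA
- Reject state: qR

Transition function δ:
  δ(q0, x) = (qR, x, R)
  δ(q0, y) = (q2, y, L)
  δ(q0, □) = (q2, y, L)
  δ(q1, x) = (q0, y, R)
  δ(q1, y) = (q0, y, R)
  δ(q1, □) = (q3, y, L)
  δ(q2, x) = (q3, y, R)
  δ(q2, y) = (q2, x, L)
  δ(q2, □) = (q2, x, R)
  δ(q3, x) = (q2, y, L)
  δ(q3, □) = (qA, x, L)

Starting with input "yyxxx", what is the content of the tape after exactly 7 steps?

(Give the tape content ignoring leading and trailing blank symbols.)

Execution trace:
Initial: [q0]yyxxx
Step 1: δ(q0, y) = (q2, y, L) → [q2]□yyxxx
Step 2: δ(q2, □) = (q2, x, R) → x[q2]yyxxx
Step 3: δ(q2, y) = (q2, x, L) → [q2]xxyxxx
Step 4: δ(q2, x) = (q3, y, R) → y[q3]xyxxx
Step 5: δ(q3, x) = (q2, y, L) → [q2]yyyxxx
Step 6: δ(q2, y) = (q2, x, L) → [q2]□xyyxxx
Step 7: δ(q2, □) = (q2, x, R) → x[q2]xyyxxx

After 7 steps, the tape (ignoring leading/trailing blanks) is: xxyyxxx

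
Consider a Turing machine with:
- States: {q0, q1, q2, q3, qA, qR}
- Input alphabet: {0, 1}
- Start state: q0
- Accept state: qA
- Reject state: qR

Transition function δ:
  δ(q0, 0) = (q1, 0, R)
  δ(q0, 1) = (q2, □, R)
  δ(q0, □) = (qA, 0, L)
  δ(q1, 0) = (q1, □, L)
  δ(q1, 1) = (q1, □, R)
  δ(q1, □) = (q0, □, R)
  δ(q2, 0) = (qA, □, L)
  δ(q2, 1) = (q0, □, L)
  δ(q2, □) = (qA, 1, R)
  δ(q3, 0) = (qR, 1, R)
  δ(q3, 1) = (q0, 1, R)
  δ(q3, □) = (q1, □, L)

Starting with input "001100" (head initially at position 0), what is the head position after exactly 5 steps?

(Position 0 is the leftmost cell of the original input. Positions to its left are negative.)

Execution trace (head position shown):
Step 0: [q0]001100  (head at position 0)
Step 1: move right → 0[q1]01100  (head at position 1)
Step 2: move left → [q1]0□1100  (head at position 0)
Step 3: move left → [q1]□□□1100  (head at position -1)
Step 4: move right → □[q0]□□1100  (head at position 0)
Step 5: move left → [qA]□0□1100  (head at position -1)

After 5 steps, the head is at position -1.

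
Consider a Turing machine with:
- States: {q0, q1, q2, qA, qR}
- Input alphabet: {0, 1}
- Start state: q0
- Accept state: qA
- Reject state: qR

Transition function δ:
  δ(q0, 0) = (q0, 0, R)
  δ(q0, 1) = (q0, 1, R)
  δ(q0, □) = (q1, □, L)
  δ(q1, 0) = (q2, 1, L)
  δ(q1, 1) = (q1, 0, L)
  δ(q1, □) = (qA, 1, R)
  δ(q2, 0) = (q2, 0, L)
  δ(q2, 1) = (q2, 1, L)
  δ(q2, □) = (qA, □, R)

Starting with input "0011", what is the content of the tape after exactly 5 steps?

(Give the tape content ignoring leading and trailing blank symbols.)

Execution trace:
Initial: [q0]0011
Step 1: δ(q0, 0) = (q0, 0, R) → 0[q0]011
Step 2: δ(q0, 0) = (q0, 0, R) → 00[q0]11
Step 3: δ(q0, 1) = (q0, 1, R) → 001[q0]1
Step 4: δ(q0, 1) = (q0, 1, R) → 0011[q0]□
Step 5: δ(q0, □) = (q1, □, L) → 001[q1]1□

After 5 steps, the tape (ignoring leading/trailing blanks) is: 0011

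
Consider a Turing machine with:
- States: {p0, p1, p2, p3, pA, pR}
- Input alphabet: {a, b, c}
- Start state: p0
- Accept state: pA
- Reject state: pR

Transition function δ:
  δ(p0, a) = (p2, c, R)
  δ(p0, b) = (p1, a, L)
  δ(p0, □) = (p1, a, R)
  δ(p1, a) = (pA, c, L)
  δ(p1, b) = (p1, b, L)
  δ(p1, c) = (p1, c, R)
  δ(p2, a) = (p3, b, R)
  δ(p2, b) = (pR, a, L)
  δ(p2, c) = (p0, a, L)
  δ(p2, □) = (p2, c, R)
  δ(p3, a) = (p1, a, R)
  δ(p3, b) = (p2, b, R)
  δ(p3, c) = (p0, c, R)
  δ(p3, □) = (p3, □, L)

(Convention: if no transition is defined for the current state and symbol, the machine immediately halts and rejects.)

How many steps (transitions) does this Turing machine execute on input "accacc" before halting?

Execution trace:
Initial: [p0]accacc
Step 1: δ(p0, a) = (p2, c, R) → c[p2]ccacc
Step 2: δ(p2, c) = (p0, a, L) → [p0]cacacc

No transition is defined for δ(p0, c). By convention the machine halts and rejects.

The machine executed 2 steps before halting.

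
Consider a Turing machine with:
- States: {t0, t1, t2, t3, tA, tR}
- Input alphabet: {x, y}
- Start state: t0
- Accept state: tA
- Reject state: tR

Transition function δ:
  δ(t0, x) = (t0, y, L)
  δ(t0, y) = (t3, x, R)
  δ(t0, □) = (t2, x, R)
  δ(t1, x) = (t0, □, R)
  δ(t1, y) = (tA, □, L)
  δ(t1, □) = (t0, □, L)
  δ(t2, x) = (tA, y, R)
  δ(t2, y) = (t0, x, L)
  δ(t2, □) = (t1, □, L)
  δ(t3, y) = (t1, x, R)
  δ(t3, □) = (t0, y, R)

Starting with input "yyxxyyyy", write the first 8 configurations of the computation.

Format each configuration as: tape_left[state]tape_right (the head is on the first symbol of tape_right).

Transitions applied:
Step 1: δ(t0, y) = (t3, x, R)
Step 2: δ(t3, y) = (t1, x, R)
Step 3: δ(t1, x) = (t0, □, R)
Step 4: δ(t0, x) = (t0, y, L)
Step 5: δ(t0, □) = (t2, x, R)
Step 6: δ(t2, y) = (t0, x, L)
Step 7: δ(t0, x) = (t0, y, L)

The first 8 configurations are:
[t0]yyxxyyyy ⊢ x[t3]yxxyyyy ⊢ xx[t1]xxyyyy ⊢ xx□[t0]xyyyy ⊢ xx[t0]□yyyyy ⊢ xxx[t2]yyyyy ⊢ xx[t0]xxyyyy ⊢ x[t0]xyxyyyy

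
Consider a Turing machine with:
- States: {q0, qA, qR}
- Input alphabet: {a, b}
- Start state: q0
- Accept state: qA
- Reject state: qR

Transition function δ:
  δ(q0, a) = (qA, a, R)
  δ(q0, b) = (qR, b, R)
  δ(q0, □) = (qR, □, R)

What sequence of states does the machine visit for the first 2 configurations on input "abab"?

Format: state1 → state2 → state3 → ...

Execution trace:
Initial: [q0]abab
Step 1: δ(q0, a) = (qA, a, R) → a[qA]bab

The machine reaches the accept state qA and halts.

State sequence: q0 → qA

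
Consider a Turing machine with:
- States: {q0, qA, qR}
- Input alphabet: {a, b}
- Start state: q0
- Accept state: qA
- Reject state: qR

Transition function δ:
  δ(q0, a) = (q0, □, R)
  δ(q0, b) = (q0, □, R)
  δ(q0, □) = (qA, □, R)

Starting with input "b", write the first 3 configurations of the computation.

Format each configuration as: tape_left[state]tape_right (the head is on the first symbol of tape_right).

Transitions applied:
Step 1: δ(q0, b) = (q0, □, R)
Step 2: δ(q0, □) = (qA, □, R)

The first 3 configurations are:
[q0]b ⊢ □[q0]□ ⊢ □□[qA]□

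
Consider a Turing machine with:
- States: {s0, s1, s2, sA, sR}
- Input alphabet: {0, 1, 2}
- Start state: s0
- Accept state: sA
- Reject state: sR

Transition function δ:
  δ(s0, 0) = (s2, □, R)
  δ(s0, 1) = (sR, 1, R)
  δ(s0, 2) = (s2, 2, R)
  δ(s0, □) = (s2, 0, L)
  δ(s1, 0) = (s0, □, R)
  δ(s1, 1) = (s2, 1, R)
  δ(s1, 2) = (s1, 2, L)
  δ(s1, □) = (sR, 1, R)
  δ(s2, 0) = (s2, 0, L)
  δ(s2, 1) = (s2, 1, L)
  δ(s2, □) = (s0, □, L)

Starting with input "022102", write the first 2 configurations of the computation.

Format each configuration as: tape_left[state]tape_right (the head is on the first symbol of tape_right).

Transitions applied:
Step 1: δ(s0, 0) = (s2, □, R)

The first 2 configurations are:
[s0]022102 ⊢ □[s2]22102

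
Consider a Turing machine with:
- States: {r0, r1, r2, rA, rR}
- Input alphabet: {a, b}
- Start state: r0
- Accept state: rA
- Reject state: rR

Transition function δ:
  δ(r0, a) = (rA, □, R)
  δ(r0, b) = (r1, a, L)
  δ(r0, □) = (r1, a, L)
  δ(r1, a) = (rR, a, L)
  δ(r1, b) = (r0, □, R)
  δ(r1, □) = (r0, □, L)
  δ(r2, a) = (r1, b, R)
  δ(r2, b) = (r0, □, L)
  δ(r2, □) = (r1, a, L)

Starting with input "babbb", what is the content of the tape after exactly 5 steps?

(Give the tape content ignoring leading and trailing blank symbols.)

Execution trace:
Initial: [r0]babbb
Step 1: δ(r0, b) = (r1, a, L) → [r1]□aabbb
Step 2: δ(r1, □) = (r0, □, L) → [r0]□□aabbb
Step 3: δ(r0, □) = (r1, a, L) → [r1]□a□aabbb
Step 4: δ(r1, □) = (r0, □, L) → [r0]□□a□aabbb
Step 5: δ(r0, □) = (r1, a, L) → [r1]□a□a□aabbb

After 5 steps, the tape (ignoring leading/trailing blanks) is: a□a□aabbb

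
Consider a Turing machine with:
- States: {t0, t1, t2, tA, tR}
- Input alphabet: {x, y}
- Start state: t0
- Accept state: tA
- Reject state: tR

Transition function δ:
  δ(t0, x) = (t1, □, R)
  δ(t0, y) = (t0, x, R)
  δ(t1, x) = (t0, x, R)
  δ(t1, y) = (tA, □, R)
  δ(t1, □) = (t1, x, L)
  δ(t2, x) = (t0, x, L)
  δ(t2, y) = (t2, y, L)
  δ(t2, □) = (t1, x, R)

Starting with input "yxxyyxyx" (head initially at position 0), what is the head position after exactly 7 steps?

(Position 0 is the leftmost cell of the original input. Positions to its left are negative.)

Execution trace (head position shown):
Step 0: [t0]yxxyyxyx  (head at position 0)
Step 1: move right → x[t0]xxyyxyx  (head at position 1)
Step 2: move right → x□[t1]xyyxyx  (head at position 2)
Step 3: move right → x□x[t0]yyxyx  (head at position 3)
Step 4: move right → x□xx[t0]yxyx  (head at position 4)
Step 5: move right → x□xxx[t0]xyx  (head at position 5)
Step 6: move right → x□xxx□[t1]yx  (head at position 6)
Step 7: move right → x□xxx□□[tA]x  (head at position 7)

After 7 steps, the head is at position 7.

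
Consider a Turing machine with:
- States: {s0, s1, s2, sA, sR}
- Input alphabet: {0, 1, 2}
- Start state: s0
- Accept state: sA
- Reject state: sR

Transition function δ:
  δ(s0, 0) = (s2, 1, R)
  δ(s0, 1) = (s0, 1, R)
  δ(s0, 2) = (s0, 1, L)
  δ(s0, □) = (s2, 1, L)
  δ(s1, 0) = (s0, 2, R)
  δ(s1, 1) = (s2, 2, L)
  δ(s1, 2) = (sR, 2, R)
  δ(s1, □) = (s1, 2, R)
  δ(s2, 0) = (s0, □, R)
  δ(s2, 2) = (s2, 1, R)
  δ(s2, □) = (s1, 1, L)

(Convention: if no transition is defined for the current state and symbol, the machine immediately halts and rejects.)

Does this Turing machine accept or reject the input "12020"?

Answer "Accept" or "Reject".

Execution trace:
Initial: [s0]12020
Step 1: δ(s0, 1) = (s0, 1, R) → 1[s0]2020
Step 2: δ(s0, 2) = (s0, 1, L) → [s0]11020
Step 3: δ(s0, 1) = (s0, 1, R) → 1[s0]1020
Step 4: δ(s0, 1) = (s0, 1, R) → 11[s0]020
Step 5: δ(s0, 0) = (s2, 1, R) → 111[s2]20
Step 6: δ(s2, 2) = (s2, 1, R) → 1111[s2]0
Step 7: δ(s2, 0) = (s0, □, R) → 1111□[s0]□
Step 8: δ(s0, □) = (s2, 1, L) → 1111[s2]□1
Step 9: δ(s2, □) = (s1, 1, L) → 111[s1]111
Step 10: δ(s1, 1) = (s2, 2, L) → 11[s2]1211

No transition is defined for δ(s2, 1). By convention the machine halts and rejects.

Answer: Reject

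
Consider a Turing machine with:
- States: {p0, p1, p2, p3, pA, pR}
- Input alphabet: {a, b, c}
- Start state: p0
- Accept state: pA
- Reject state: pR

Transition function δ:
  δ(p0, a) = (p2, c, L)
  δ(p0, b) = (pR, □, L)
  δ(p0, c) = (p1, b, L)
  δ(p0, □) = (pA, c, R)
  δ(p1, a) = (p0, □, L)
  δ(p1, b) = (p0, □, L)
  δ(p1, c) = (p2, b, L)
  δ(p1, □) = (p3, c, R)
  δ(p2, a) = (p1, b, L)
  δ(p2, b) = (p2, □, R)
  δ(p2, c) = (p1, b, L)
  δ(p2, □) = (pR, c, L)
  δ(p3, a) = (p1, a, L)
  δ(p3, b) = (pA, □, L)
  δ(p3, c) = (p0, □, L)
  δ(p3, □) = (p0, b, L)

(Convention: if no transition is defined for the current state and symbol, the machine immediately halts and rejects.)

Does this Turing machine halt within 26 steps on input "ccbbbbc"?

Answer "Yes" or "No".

Execution trace:
Initial: [p0]ccbbbbc
Step 1: δ(p0, c) = (p1, b, L) → [p1]□bcbbbbc
Step 2: δ(p1, □) = (p3, c, R) → c[p3]bcbbbbc
Step 3: δ(p3, b) = (pA, □, L) → [pA]c□cbbbbc

The machine reaches the accept state pA and halts.
The machine halted after 3 steps (within the 26-step bound).

Answer: Yes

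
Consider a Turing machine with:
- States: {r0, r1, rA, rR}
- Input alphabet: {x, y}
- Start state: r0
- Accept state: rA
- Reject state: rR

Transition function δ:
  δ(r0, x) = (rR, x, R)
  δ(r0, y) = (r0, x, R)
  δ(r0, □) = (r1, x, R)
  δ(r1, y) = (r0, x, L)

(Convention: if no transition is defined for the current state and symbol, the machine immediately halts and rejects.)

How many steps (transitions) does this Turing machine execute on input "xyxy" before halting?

Execution trace:
Initial: [r0]xyxy
Step 1: δ(r0, x) = (rR, x, R) → x[rR]yxy

The machine reaches the reject state rR and halts.

The machine executed 1 step before halting.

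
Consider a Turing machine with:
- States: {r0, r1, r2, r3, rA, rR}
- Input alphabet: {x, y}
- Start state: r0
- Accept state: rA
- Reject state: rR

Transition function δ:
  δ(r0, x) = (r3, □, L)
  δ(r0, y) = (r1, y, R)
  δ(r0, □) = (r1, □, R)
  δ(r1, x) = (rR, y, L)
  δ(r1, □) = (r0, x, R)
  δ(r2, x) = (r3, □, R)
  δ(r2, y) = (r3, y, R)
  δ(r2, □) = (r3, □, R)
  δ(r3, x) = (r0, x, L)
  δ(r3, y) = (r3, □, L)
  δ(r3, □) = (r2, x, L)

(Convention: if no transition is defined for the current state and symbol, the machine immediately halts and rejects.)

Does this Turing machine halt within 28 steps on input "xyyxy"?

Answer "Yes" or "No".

Execution trace:
Initial: [r0]xyyxy
Step 1: δ(r0, x) = (r3, □, L) → [r3]□□yyxy
Step 2: δ(r3, □) = (r2, x, L) → [r2]□x□yyxy
Step 3: δ(r2, □) = (r3, □, R) → □[r3]x□yyxy
Step 4: δ(r3, x) = (r0, x, L) → [r0]□x□yyxy
Step 5: δ(r0, □) = (r1, □, R) → □[r1]x□yyxy
Step 6: δ(r1, x) = (rR, y, L) → [rR]□y□yyxy

The machine reaches the reject state rR and halts.
The machine halted after 6 steps (within the 28-step bound).

Answer: Yes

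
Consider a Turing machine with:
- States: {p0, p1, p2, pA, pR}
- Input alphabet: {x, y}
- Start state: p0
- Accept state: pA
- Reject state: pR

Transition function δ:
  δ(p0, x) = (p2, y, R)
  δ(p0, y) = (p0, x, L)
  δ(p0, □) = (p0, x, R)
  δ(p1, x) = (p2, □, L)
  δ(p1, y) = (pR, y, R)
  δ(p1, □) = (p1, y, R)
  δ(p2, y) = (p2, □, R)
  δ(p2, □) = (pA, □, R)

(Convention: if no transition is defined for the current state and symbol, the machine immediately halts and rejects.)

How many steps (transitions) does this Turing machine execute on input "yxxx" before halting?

Execution trace:
Initial: [p0]yxxx
Step 1: δ(p0, y) = (p0, x, L) → [p0]□xxxx
Step 2: δ(p0, □) = (p0, x, R) → x[p0]xxxx
Step 3: δ(p0, x) = (p2, y, R) → xy[p2]xxx

No transition is defined for δ(p2, x). By convention the machine halts and rejects.

The machine executed 3 steps before halting.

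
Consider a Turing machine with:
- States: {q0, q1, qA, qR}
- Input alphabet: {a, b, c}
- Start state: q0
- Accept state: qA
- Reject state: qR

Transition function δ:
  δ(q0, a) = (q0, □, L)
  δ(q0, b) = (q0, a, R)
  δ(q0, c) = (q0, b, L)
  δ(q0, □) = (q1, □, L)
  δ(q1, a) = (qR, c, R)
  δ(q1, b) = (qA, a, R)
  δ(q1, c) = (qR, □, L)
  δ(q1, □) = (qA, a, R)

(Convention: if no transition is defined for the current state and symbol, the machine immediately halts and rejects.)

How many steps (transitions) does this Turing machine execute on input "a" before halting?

Execution trace:
Initial: [q0]a
Step 1: δ(q0, a) = (q0, □, L) → [q0]□□
Step 2: δ(q0, □) = (q1, □, L) → [q1]□□□
Step 3: δ(q1, □) = (qA, a, R) → a[qA]□□

The machine reaches the accept state qA and halts.

The machine executed 3 steps before halting.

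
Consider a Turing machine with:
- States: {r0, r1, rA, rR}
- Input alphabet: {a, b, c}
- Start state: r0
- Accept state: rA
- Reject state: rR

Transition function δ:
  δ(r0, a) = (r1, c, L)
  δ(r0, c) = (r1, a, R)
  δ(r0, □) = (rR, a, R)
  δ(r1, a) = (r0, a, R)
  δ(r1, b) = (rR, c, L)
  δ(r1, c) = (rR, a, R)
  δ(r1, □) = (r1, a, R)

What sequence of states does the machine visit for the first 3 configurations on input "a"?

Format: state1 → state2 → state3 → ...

Execution trace:
Initial: [r0]a
Step 1: δ(r0, a) = (r1, c, L) → [r1]□c
Step 2: δ(r1, □) = (r1, a, R) → a[r1]c

State sequence: r0 → r1 → r1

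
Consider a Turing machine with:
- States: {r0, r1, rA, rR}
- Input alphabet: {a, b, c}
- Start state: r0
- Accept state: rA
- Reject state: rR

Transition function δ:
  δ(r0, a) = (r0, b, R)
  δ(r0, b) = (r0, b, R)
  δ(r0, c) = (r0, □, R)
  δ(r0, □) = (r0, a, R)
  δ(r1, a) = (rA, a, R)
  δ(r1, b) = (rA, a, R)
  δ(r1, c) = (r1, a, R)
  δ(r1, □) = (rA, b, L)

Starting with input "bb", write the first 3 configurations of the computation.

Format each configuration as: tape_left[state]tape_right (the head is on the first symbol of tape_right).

Transitions applied:
Step 1: δ(r0, b) = (r0, b, R)
Step 2: δ(r0, b) = (r0, b, R)

The first 3 configurations are:
[r0]bb ⊢ b[r0]b ⊢ bb[r0]□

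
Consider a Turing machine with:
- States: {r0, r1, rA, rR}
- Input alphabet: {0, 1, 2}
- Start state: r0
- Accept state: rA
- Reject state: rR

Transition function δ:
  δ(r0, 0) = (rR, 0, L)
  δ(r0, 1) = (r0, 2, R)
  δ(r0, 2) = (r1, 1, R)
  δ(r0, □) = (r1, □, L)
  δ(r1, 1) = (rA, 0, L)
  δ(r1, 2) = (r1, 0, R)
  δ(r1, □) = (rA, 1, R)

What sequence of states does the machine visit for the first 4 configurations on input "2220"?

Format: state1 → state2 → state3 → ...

Execution trace:
Initial: [r0]2220
Step 1: δ(r0, 2) = (r1, 1, R) → 1[r1]220
Step 2: δ(r1, 2) = (r1, 0, R) → 10[r1]20
Step 3: δ(r1, 2) = (r1, 0, R) → 100[r1]0

No transition is defined for δ(r1, 0). By convention the machine halts and rejects.

State sequence: r0 → r1 → r1 → r1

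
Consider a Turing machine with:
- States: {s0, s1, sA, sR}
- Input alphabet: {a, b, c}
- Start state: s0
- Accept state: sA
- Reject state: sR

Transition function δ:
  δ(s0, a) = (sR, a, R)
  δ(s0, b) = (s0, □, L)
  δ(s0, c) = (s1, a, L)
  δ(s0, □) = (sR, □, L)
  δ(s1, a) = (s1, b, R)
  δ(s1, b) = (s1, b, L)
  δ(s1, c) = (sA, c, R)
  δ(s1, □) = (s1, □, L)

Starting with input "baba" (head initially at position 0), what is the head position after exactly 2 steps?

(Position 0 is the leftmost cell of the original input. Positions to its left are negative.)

Execution trace (head position shown):
Step 0: [s0]baba  (head at position 0)
Step 1: move left → [s0]□□aba  (head at position -1)
Step 2: move left → [sR]□□□aba  (head at position -2)

After 2 steps, the head is at position -2.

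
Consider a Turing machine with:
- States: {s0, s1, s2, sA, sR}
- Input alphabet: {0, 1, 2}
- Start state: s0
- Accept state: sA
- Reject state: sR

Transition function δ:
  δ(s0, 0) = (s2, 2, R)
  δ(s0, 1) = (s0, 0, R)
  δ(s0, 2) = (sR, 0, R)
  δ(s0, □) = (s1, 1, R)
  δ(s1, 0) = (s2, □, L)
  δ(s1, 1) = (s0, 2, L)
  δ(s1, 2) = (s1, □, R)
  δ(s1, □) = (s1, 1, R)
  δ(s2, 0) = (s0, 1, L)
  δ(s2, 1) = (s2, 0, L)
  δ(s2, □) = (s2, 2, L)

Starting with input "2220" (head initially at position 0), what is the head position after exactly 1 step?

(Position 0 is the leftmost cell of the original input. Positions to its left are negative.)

Execution trace (head position shown):
Step 0: [s0]2220  (head at position 0)
Step 1: move right → 0[sR]220  (head at position 1)

After 1 step, the head is at position 1.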